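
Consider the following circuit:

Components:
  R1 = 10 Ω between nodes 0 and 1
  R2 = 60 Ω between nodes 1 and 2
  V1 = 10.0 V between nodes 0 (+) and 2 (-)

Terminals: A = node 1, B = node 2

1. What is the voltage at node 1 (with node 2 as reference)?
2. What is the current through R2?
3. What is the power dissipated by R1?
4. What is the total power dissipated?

Nodal analysis, taking node 2 as the 0 V reference.
Source V1 fixes V_0 = 10 V.
KCL at each unknown node (sum of currents leaving = 0; resistances in Ω):
  Node 1: (V_1 - 10)/10 + (V_1 - 0)/60 = 0
Collecting terms: 0.1167 × V_1 = 1  =>  V_1 = 8.571 V
Part 1:
  Read off the nodal solution: V_1 = 8.571 V
Part 2:
  I_R2 = (V_1 - V_2)/R2 = (8.571 - 0)/60 = 0.1429 A
  Magnitude: I_R2 = 0.1429 A
Part 3:
  I_R1 = (V_0 - V_1)/R1 = (10 - 8.571)/10 = 0.1429 A
  P_R1 = I_R1² × R1 = (0.1429)² × 10 = 0.2041 W
Part 4:
  Power in each resistor, P = (ΔV)²/R:
    P_R1 = (10 - 8.571)²/10 = 0.2041 W
    P_R2 = (8.571 - 0)²/60 = 1.224 W
  P_total = P_R1 + P_R2 = 1.429 W

Final answers:
1. V_1 = 8.571 V
2. I_R2 = 0.1429 A
3. P_R1 = 0.2041 W
4. P_total = 1.429 W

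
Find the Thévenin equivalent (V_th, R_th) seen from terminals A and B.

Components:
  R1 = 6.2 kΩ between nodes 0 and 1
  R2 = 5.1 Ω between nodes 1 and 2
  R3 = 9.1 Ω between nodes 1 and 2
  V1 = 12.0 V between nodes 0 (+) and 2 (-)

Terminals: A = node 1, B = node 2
Step 1 — V_th is the open-circuit voltage V_A - V_B (nothing connected across the terminals).
Nodal analysis, taking node 2 as the 0 V reference.
Source V1 fixes V_0 = 12 V.
KCL at each unknown node (sum of currents leaving = 0; resistances in Ω):
  Node 1: (V_1 - 12)/6200 + (V_1 - 0)/5.1 + (V_1 - 0)/9.1 = 0
Collecting terms: 0.3061 × V_1 = 0.001935  =>  V_1 = 0.006322 V
V_th = V_1 - V_2 = 0.006322 - 0 = 0.006322 V
Step 2 — R_th: zero the source — replace V1 by a short circuit (node 2 merges into node 0) — and find the resistance seen between A (node 1) and B (node 0).
Reduce the network between node 1 (A) and node 0 (B) by series/parallel combination:
  Rp1 = R1 ‖ R2 ‖ R3 (parallel, all between nodes 0 and 1) = 1/(1/6200 + 1/5.1 + 1/9.1) = 3.267 Ω
R_th = 3.267 Ω

Final answer: V_th = 0.006322 V, R_th = 3.267 Ω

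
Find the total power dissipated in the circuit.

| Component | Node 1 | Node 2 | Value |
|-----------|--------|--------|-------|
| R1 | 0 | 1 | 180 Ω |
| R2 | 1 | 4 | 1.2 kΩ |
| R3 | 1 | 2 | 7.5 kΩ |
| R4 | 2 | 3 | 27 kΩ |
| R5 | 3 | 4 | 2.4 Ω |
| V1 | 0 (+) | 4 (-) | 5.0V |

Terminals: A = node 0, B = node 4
Nodal analysis, taking node 4 as the 0 V reference.
Source V1 fixes V_0 = 5 V.
KCL at each unknown node (sum of currents leaving = 0; resistances in Ω):
  Node 1: (V_1 - 5)/180 + (V_1 - 0)/1200 + (V_1 - V_2)/7500 = 0
  Node 2: (V_2 - V_1)/7500 + (V_2 - V_3)/27000 = 0
  Node 3: (V_3 - V_2)/27000 + (V_3 - 0)/2.4 = 0
Collecting terms (coefficients in siemens):
  0.006522·V_1 - 0.0001333·V_2 = 0.02778
  0.0001704·V_2 - 0.0001333·V_1 - 0.00003704·V_3 = 0
  0.4167·V_3 - 0.00003704·V_2 = 0
Solving these 3 simultaneous equations (Gaussian elimination) gives:
  V_1 = 4.328 V, V_2 = 3.387 V, V_3 = 0.0003011 V
Power in each resistor, P = (ΔV)²/R:
  P_R1 = (5 - 4.328)²/180 = 0.002507 W
  P_R2 = (4.328 - 0)²/1200 = 0.01561 W
  P_R3 = (4.328 - 3.387)²/7500 = 0.000118 W
  P_R4 = (3.387 - 0.0003011)²/27000 = 0.0004249 W
  P_R5 = (0.0003011 - 0)²/2.4 = 0.00000003777 W
P_total = P_R1 + P_R2 + P_R3 + P_R4 + P_R5 = 0.01866 W

Final answer: 0.01866 W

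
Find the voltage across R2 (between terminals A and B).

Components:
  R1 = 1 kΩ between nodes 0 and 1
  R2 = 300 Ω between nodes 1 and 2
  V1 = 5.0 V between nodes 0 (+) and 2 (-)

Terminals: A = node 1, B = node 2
R1 and R2 are in series across V1 (node 0 → node 1 → node 2), and the output A–B is taken across R2, so this is a voltage divider.
Series current: I = V1/(R1 + R2) = 5/(1000 + 300) = 5/1300 = 0.003846 A
V_R2 = I × R2 = V1 × R2/(R1 + R2) = 5 × 300/1300 = 1.154 V

Final answer: 1.154 V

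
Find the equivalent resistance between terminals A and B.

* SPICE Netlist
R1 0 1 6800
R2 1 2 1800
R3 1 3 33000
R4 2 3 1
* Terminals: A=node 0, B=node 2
Reduce the network between node 0 (A) and node 2 (B) by series/parallel combination:
  Rs1 = R3 + R4 (series, joined only at node 3) = 33000 + 1 = 33000 Ω
  Rp1 = R2 ‖ Rs1 (parallel, both between nodes 1 and 2) = 1/(1/1800 + 1/33000) = 1707 Ω
  Rs2 = R1 + Rp1 (series, joined only at node 1) = 6800 + 1707 = 8507 Ω
R_eq = 8.507 kΩ

Final answer: 8.507 kΩ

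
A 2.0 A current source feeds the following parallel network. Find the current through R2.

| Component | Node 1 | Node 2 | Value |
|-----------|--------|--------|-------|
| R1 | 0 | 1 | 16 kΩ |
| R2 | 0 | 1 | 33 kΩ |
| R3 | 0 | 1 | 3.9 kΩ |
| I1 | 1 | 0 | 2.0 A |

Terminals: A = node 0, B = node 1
All resistors sit directly between nodes 0 and 1, so they are in parallel and share one voltage V; the full source current 2 A splits among them.
1/R_par = 1/16000 + 1/33000 + 1/3900 = 0.0003492 S  =>  R_par = 2864 Ω
V = I × R_par = 2 × 2864 = 5727 V
I_R2 = V/R2 = 5727/33000 = 0.1736 A

Final answer: 0.1736 A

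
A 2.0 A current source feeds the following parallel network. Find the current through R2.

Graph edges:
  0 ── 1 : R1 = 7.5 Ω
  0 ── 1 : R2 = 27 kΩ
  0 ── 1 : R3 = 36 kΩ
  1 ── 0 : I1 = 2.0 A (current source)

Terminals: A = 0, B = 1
All resistors sit directly between nodes 0 and 1, so they are in parallel and share one voltage V; the full source current 2 A splits among them.
1/R_par = 1/7.5 + 1/27000 + 1/36000 = 0.1334 S  =>  R_par = 7.496 Ω
V = I × R_par = 2 × 7.496 = 14.99 V
I_R2 = V/R2 = 14.99/27000 = 0.0005553 A

Final answer: 0.0005553 A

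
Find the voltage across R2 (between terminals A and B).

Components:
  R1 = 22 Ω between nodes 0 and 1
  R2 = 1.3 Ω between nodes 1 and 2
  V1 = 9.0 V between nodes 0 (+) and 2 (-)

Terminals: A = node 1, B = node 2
R1 and R2 are in series across V1 (node 0 → node 1 → node 2), and the output A–B is taken across R2, so this is a voltage divider.
Series current: I = V1/(R1 + R2) = 9/(22 + 1.3) = 9/23.3 = 0.3863 A
V_R2 = I × R2 = V1 × R2/(R1 + R2) = 9 × 1.3/23.3 = 0.5021 V

Final answer: 0.5021 V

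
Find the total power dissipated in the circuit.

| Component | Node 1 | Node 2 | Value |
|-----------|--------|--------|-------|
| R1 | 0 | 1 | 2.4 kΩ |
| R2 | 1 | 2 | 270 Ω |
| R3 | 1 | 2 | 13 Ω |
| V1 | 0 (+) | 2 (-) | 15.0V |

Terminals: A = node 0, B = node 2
Nodal analysis, taking node 2 as the 0 V reference.
Source V1 fixes V_0 = 15 V.
KCL at each unknown node (sum of currents leaving = 0; resistances in Ω):
  Node 1: (V_1 - 15)/2400 + (V_1 - 0)/270 + (V_1 - 0)/13 = 0
Collecting terms: 0.08104 × V_1 = 0.00625  =>  V_1 = 0.07712 V
Power in each resistor, P = (ΔV)²/R:
  P_R1 = (15 - 0.07712)²/2400 = 0.09279 W
  P_R2 = (0.07712 - 0)²/270 = 0.00002203 W
  P_R3 = (0.07712 - 0)²/13 = 0.0004575 W
P_total = P_R1 + P_R2 + P_R3 = 0.09327 W

Final answer: 0.09327 W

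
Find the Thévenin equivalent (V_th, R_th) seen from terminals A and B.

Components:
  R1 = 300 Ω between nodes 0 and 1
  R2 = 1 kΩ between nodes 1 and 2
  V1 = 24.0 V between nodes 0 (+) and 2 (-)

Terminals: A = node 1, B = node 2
Step 1 — V_th is the open-circuit voltage V_A - V_B (nothing connected across the terminals).
Nodal analysis, taking node 2 as the 0 V reference.
Source V1 fixes V_0 = 24 V.
KCL at each unknown node (sum of currents leaving = 0; resistances in Ω):
  Node 1: (V_1 - 24)/300 + (V_1 - 0)/1000 = 0
Collecting terms: 0.004333 × V_1 = 0.08  =>  V_1 = 18.46 V
V_th = V_1 - V_2 = 18.46 - 0 = 18.46 V
Step 2 — R_th: zero the source — replace V1 by a short circuit (node 2 merges into node 0) — and find the resistance seen between A (node 1) and B (node 0).
Reduce the network between node 1 (A) and node 0 (B) by series/parallel combination:
  Rp1 = R1 ‖ R2 (parallel, both between nodes 0 and 1) = 1/(1/300 + 1/1000) = 230.8 Ω
R_th = 230.8 Ω

Final answer: V_th = 18.46 V, R_th = 230.8 Ω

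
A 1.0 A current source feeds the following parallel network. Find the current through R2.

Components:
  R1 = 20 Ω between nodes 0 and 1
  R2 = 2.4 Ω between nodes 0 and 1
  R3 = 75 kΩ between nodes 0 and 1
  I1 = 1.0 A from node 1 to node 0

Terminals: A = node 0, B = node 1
All resistors sit directly between nodes 0 and 1, so they are in parallel and share one voltage V; the full source current 1 A splits among them.
1/R_par = 1/20 + 1/2.4 + 1/75000 = 0.4667 S  =>  R_par = 2.143 Ω
V = I × R_par = 1 × 2.143 = 2.143 V
I_R2 = V/R2 = 2.143/2.4 = 0.8928 A

Final answer: 0.8928 A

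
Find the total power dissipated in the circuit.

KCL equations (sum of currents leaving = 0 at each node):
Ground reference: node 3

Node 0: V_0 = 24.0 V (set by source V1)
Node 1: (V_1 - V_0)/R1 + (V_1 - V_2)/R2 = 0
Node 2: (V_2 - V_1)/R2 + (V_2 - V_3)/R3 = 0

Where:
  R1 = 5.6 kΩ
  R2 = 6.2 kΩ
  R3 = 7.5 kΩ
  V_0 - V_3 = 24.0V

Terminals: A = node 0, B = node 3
Nodal analysis, taking node 3 as the 0 V reference.
Source V1 fixes V_0 = 24 V.
KCL at each unknown node (sum of currents leaving = 0; resistances in Ω):
  Node 1: (V_1 - 24)/5600 + (V_1 - V_2)/6200 = 0
  Node 2: (V_2 - V_1)/6200 + (V_2 - 0)/7500 = 0
Collecting terms (coefficients in siemens):
  0.0003399·V_1 - 0.0001613·V_2 = 0.004286
  0.0002946·V_2 - 0.0001613·V_1 = 0
Determinant D = (0.0003399)(0.0002946) - (-0.0001613)(-0.0001613) = 0.00000007412
V_1 = [(0.004286)(0.0002946) - (-0.0001613)(0)]/D = 17.04 V
V_2 = [(0.0003399)(0) - (0.004286)(-0.0001613)]/D = 9.326 V
Power in each resistor, P = (ΔV)²/R:
  P_R1 = (24 - 17.04)²/5600 = 0.00866 W
  P_R2 = (17.04 - 9.326)²/6200 = 0.009587 W
  P_R3 = (9.326 - 0)²/7500 = 0.0116 W
P_total = P_R1 + P_R2 + P_R3 = 0.02984 W

Final answer: 0.02984 W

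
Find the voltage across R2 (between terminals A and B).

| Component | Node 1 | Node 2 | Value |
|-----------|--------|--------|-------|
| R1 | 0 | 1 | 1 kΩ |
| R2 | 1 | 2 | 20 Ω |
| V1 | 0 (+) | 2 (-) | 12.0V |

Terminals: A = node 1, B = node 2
R1 and R2 are in series across V1 (node 0 → node 1 → node 2), and the output A–B is taken across R2, so this is a voltage divider.
Series current: I = V1/(R1 + R2) = 12/(1000 + 20) = 12/1020 = 0.01176 A
V_R2 = I × R2 = V1 × R2/(R1 + R2) = 12 × 20/1020 = 0.2353 V

Final answer: 0.2353 V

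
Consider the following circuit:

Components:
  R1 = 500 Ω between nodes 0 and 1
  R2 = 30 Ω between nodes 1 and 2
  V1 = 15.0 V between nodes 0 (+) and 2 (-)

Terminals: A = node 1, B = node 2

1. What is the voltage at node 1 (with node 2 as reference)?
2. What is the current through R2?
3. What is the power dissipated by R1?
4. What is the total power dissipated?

Nodal analysis, taking node 2 as the 0 V reference.
Source V1 fixes V_0 = 15 V.
KCL at each unknown node (sum of currents leaving = 0; resistances in Ω):
  Node 1: (V_1 - 15)/500 + (V_1 - 0)/30 = 0
Collecting terms: 0.03533 × V_1 = 0.03  =>  V_1 = 0.8491 V
Part 1:
  Read off the nodal solution: V_1 = 0.8491 V
Part 2:
  I_R2 = (V_1 - V_2)/R2 = (0.8491 - 0)/30 = 0.0283 A
  Magnitude: I_R2 = 0.0283 A
Part 3:
  I_R1 = (V_0 - V_1)/R1 = (15 - 0.8491)/500 = 0.0283 A
  P_R1 = I_R1² × R1 = (0.0283)² × 500 = 0.4005 W
Part 4:
  Power in each resistor, P = (ΔV)²/R:
    P_R1 = (15 - 0.8491)²/500 = 0.4005 W
    P_R2 = (0.8491 - 0)²/30 = 0.02403 W
  P_total = P_R1 + P_R2 = 0.4245 W

Final answers:
1. V_1 = 0.8491 V
2. I_R2 = 0.0283 A
3. P_R1 = 0.4005 W
4. P_total = 0.4245 W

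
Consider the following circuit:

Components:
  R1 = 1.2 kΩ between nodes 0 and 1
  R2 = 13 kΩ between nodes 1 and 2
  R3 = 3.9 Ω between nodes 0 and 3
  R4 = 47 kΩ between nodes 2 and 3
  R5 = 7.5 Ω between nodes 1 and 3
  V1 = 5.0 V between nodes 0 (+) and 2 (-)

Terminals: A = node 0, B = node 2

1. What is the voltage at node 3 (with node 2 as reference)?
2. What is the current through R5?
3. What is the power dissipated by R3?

Nodal analysis, taking node 2 as the 0 V reference.
Source V1 fixes V_0 = 5 V.
KCL at each unknown node (sum of currents leaving = 0; resistances in Ω):
  Node 1: (V_1 - 5)/1200 + (V_1 - 0)/13000 + (V_1 - V_3)/7.5 = 0
  Node 3: (V_3 - 5)/3.9 + (V_3 - 0)/47000 + (V_3 - V_1)/7.5 = 0
Collecting terms (coefficients in siemens):
  0.1342·V_1 - 0.1333·V_3 = 0.004167
  0.3898·V_3 - 0.1333·V_1 = 1.282
Determinant D = (0.1342)(0.3898) - (-0.1333)(-0.1333) = 0.03455
V_1 = [(0.004167)(0.3898) - (-0.1333)(1.282)]/D = 4.995 V
V_3 = [(0.1342)(1.282) - (0.004167)(-0.1333)]/D = 4.998 V
Part 1:
  Read off the nodal solution: V_3 = 4.998 V
Part 2:
  I_R5 = (V_1 - V_3)/R5 = (4.995 - 4.998)/7.5 = -0.0003803 A
  Magnitude: I_R5 = 0.0003803 A
Part 3:
  I_R3 = (V_0 - V_3)/R3 = (5 - 4.998)/3.9 = 0.0004866 A
  P_R3 = I_R3² × R3 = (0.0004866)² × 3.9 = 0.0000009236 W

Final answers:
1. V_3 = 4.998 V
2. I_R5 = 0.0003803 A
3. P_R3 = 9.236e-07 W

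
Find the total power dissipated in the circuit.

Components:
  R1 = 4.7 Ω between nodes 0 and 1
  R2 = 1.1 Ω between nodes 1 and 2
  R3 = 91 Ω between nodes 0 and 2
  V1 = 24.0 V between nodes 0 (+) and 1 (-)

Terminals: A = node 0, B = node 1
Nodal analysis, taking node 1 as the 0 V reference.
Source V1 fixes V_0 = 24 V.
KCL at each unknown node (sum of currents leaving = 0; resistances in Ω):
  Node 2: (V_2 - 0)/1.1 + (V_2 - 24)/91 = 0
Collecting terms: 0.9201 × V_2 = 0.2637  =>  V_2 = 0.2866 V
Power in each resistor, P = (ΔV)²/R:
  P_R1 = (24 - 0)²/4.7 = 122.6 W
  P_R2 = (0 - 0.2866)²/1.1 = 0.0747 W
  P_R3 = (24 - 0.2866)²/91 = 6.179 W
P_total = P_R1 + P_R2 + P_R3 = 128.8 W

Final answer: 128.8 W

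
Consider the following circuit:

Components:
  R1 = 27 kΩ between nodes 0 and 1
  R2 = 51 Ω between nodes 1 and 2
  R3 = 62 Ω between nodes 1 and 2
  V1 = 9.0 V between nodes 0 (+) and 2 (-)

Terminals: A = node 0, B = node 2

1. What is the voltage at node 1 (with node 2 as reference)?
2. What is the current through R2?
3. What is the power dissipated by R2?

Nodal analysis, taking node 2 as the 0 V reference.
Source V1 fixes V_0 = 9 V.
KCL at each unknown node (sum of currents leaving = 0; resistances in Ω):
  Node 1: (V_1 - 9)/27000 + (V_1 - 0)/51 + (V_1 - 0)/62 = 0
Collecting terms: 0.03577 × V_1 = 0.0003333  =>  V_1 = 0.009318 V
Part 1:
  Read off the nodal solution: V_1 = 0.009318 V
Part 2:
  I_R2 = (V_1 - V_2)/R2 = (0.009318 - 0)/51 = 0.0001827 A
  Magnitude: I_R2 = 0.0001827 A
Part 3:
  I_R2 = (V_1 - V_2)/R2 = (0.009318 - 0)/51 = 0.0001827 A
  P_R2 = I_R2² × R2 = (0.0001827)² × 51 = 0.000001702 W

Final answers:
1. V_1 = 0.009318 V
2. I_R2 = 0.0001827 A
3. P_R2 = 1.702e-06 W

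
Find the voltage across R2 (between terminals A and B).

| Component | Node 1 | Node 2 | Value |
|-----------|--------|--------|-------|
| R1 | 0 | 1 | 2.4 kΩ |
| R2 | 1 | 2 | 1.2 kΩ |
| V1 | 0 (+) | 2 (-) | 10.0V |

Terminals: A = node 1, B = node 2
R1 and R2 are in series across V1 (node 0 → node 1 → node 2), and the output A–B is taken across R2, so this is a voltage divider.
Series current: I = V1/(R1 + R2) = 10/(2400 + 1200) = 10/3600 = 0.002778 A
V_R2 = I × R2 = V1 × R2/(R1 + R2) = 10 × 1200/3600 = 3.333 V

Final answer: 3.333 V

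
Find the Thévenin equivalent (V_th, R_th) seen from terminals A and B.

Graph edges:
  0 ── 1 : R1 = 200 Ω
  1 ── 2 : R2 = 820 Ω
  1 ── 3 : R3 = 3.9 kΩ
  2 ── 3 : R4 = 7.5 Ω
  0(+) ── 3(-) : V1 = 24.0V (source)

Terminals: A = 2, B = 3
Step 1 — V_th is the open-circuit voltage V_A - V_B (nothing connected across the terminals).
Nodal analysis, taking node 3 as the 0 V reference.
Source V1 fixes V_0 = 24 V.
KCL at each unknown node (sum of currents leaving = 0; resistances in Ω):
  Node 1: (V_1 - 24)/200 + (V_1 - V_2)/820 + (V_1 - 0)/3900 = 0
  Node 2: (V_2 - V_1)/820 + (V_2 - 0)/7.5 = 0
Collecting terms (coefficients in siemens):
  0.006476·V_1 - 0.00122·V_2 = 0.12
  0.1346·V_2 - 0.00122·V_1 = 0
Determinant D = (0.006476)(0.1346) - (-0.00122)(-0.00122) = 0.0008699
V_1 = [(0.12)(0.1346) - (-0.00122)(0)]/D = 18.56 V
V_2 = [(0.006476)(0) - (0.12)(-0.00122)]/D = 0.1682 V
V_th = V_2 - V_3 = 0.1682 - 0 = 0.1682 V
Step 2 — R_th: zero the source — replace V1 by a short circuit (node 3 merges into node 0) — and find the resistance seen between A (node 2) and B (node 0).
Reduce the network between node 2 (A) and node 0 (B) by series/parallel combination:
  Rp1 = R1 ‖ R3 (parallel, both between nodes 0 and 1) = 1/(1/200 + 1/3900) = 190.2 Ω
  Rs1 = R2 + Rp1 (series, joined only at node 1) = 820 + 190.2 = 1010 Ω
  Rp2 = R4 ‖ Rs1 (parallel, both between nodes 0 and 2) = 1/(1/7.5 + 1/1010) = 7.445 Ω
R_th = 7.445 Ω

Final answer: V_th = 0.1682 V, R_th = 7.445 Ω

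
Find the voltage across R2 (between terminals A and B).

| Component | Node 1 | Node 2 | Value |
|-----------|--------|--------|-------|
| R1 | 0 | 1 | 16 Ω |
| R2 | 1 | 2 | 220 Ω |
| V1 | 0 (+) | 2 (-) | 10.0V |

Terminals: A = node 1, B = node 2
R1 and R2 are in series across V1 (node 0 → node 1 → node 2), and the output A–B is taken across R2, so this is a voltage divider.
Series current: I = V1/(R1 + R2) = 10/(16 + 220) = 10/236 = 0.04237 A
V_R2 = I × R2 = V1 × R2/(R1 + R2) = 10 × 220/236 = 9.322 V

Final answer: 9.322 V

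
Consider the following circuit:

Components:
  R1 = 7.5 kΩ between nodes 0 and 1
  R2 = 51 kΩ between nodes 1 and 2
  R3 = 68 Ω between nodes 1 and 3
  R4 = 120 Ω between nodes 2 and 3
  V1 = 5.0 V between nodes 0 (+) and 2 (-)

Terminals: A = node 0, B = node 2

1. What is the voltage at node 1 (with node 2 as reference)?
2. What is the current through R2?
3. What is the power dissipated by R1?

Nodal analysis, taking node 2 as the 0 V reference.
Source V1 fixes V_0 = 5 V.
KCL at each unknown node (sum of currents leaving = 0; resistances in Ω):
  Node 1: (V_1 - 5)/7500 + (V_1 - 0)/51000 + (V_1 - V_3)/68 = 0
  Node 3: (V_3 - V_1)/68 + (V_3 - 0)/120 = 0
Collecting terms (coefficients in siemens):
  0.01486·V_1 - 0.01471·V_3 = 0.0006667
  0.02304·V_3 - 0.01471·V_1 = 0
Determinant D = (0.01486)(0.02304) - (-0.01471)(-0.01471) = 0.0001261
V_1 = [(0.0006667)(0.02304) - (-0.01471)(0)]/D = 0.1218 V
V_3 = [(0.01486)(0) - (0.0006667)(-0.01471)]/D = 0.07776 V
Part 1:
  Read off the nodal solution: V_1 = 0.1218 V
Part 2:
  I_R2 = (V_1 - V_2)/R2 = (0.1218 - 0)/51000 = 0.000002389 A
  Magnitude: I_R2 = 0.000002389 A
Part 3:
  I_R1 = (V_0 - V_1)/R1 = (5 - 0.1218)/7500 = 0.0006504 A
  P_R1 = I_R1² × R1 = (0.0006504)² × 7500 = 0.003173 W

Final answers:
1. V_1 = 0.1218 V
2. I_R2 = 2.389e-06 A
3. P_R1 = 0.003173 W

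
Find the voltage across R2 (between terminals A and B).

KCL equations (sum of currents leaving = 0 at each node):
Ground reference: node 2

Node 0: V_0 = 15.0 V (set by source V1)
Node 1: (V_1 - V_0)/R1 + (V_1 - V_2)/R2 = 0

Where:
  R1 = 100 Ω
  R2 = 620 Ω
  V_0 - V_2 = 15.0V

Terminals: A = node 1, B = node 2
R1 and R2 are in series across V1 (node 0 → node 1 → node 2), and the output A–B is taken across R2, so this is a voltage divider.
Series current: I = V1/(R1 + R2) = 15/(100 + 620) = 15/720 = 0.02083 A
V_R2 = I × R2 = V1 × R2/(R1 + R2) = 15 × 620/720 = 12.92 V

Final answer: 12.92 V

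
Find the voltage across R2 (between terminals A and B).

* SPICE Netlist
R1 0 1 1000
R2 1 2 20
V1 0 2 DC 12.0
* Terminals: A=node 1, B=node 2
R1 and R2 are in series across V1 (node 0 → node 1 → node 2), and the output A–B is taken across R2, so this is a voltage divider.
Series current: I = V1/(R1 + R2) = 12/(1000 + 20) = 12/1020 = 0.01176 A
V_R2 = I × R2 = V1 × R2/(R1 + R2) = 12 × 20/1020 = 0.2353 V

Final answer: 0.2353 V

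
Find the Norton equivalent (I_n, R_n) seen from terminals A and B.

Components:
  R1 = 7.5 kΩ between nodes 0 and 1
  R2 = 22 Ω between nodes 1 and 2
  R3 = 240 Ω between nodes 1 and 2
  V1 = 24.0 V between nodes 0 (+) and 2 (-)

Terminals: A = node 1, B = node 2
Find the Thévenin equivalent first; then I_n = V_th/R_th and R_n = R_th.
Step 1 — V_th is the open-circuit voltage V_A - V_B (nothing connected across the terminals).
Nodal analysis, taking node 2 as the 0 V reference.
Source V1 fixes V_0 = 24 V.
KCL at each unknown node (sum of currents leaving = 0; resistances in Ω):
  Node 1: (V_1 - 24)/7500 + (V_1 - 0)/22 + (V_1 - 0)/240 = 0
Collecting terms: 0.04975 × V_1 = 0.0032  =>  V_1 = 0.06432 V
V_th = V_1 - V_2 = 0.06432 - 0 = 0.06432 V
Step 2 — R_th: zero the source — replace V1 by a short circuit (node 2 merges into node 0) — and find the resistance seen between A (node 1) and B (node 0).
Reduce the network between node 1 (A) and node 0 (B) by series/parallel combination:
  Rp1 = R1 ‖ R2 ‖ R3 (parallel, all between nodes 0 and 1) = 1/(1/7500 + 1/22 + 1/240) = 20.1 Ω
R_th = 20.1 Ω
I_n = V_th/R_th = 0.06432/20.1 = 0.0032 A, and R_n = R_th = 20.1 Ω

Final answer: I_n = 0.0032 A, R_n = 20.1 Ω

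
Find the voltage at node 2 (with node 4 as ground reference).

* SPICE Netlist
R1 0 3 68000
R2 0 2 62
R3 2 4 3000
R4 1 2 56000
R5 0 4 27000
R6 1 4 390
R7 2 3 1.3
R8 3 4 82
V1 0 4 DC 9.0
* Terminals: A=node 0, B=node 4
Nodal analysis, taking node 4 as the 0 V reference.
Source V1 fixes V_0 = 9 V.
KCL at each unknown node (sum of currents leaving = 0; resistances in Ω):
  Node 1: (V_1 - V_2)/56000 + (V_1 - 0)/390 = 0
  Node 2: (V_2 - 9)/62 + (V_2 - 0)/3000 + (V_2 - V_1)/56000 + (V_2 - V_3)/1.3 = 0
  Node 3: (V_3 - 9)/68000 + (V_3 - V_2)/1.3 + (V_3 - 0)/82 = 0
Collecting terms (coefficients in siemens):
  0.002582·V_1 - 0.00001786·V_2 = 0
  0.7857·V_2 - 0.00001786·V_1 - 0.7692·V_3 = 0.1452
  0.7814·V_3 - 0.7692·V_2 = 0.0001324
Solving these 3 simultaneous equations (Gaussian elimination) gives:
  V_1 = 0.03526 V, V_2 = 5.098 V, V_3 = 5.019 V
The requested potential is V_2 = 5.098 V.

Final answer: V_2 = 5.098 V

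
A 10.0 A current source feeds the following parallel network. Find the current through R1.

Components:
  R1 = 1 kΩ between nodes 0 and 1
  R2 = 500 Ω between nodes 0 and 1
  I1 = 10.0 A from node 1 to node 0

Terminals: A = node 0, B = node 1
All resistors sit directly between nodes 0 and 1, so they are in parallel and share one voltage V; the full source current 10 A splits among them.
1/R_par = 1/1000 + 1/500 = 0.003 S  =>  R_par = 333.3 Ω
V = I × R_par = 10 × 333.3 = 3333 V
I_R1 = V/R1 = 3333/1000 = 3.333 A

Final answer: 3.333 A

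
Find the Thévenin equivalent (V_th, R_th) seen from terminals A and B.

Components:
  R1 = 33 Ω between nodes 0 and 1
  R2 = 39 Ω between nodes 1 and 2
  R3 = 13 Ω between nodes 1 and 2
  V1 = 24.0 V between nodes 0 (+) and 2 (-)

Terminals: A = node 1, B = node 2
Step 1 — V_th is the open-circuit voltage V_A - V_B (nothing connected across the terminals).
Nodal analysis, taking node 2 as the 0 V reference.
Source V1 fixes V_0 = 24 V.
KCL at each unknown node (sum of currents leaving = 0; resistances in Ω):
  Node 1: (V_1 - 24)/33 + (V_1 - 0)/39 + (V_1 - 0)/13 = 0
Collecting terms: 0.1329 × V_1 = 0.7273  =>  V_1 = 5.474 V
V_th = V_1 - V_2 = 5.474 - 0 = 5.474 V
Step 2 — R_th: zero the source — replace V1 by a short circuit (node 2 merges into node 0) — and find the resistance seen between A (node 1) and B (node 0).
Reduce the network between node 1 (A) and node 0 (B) by series/parallel combination:
  Rp1 = R1 ‖ R2 ‖ R3 (parallel, all between nodes 0 and 1) = 1/(1/33 + 1/39 + 1/13) = 7.526 Ω
R_th = 7.526 Ω

Final answer: V_th = 5.474 V, R_th = 7.526 Ω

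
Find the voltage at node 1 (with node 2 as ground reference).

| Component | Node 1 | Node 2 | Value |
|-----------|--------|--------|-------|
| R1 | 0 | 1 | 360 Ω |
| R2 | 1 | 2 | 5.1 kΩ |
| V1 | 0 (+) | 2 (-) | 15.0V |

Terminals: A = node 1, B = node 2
Nodal analysis, taking node 2 as the 0 V reference.
Source V1 fixes V_0 = 15 V.
KCL at each unknown node (sum of currents leaving = 0; resistances in Ω):
  Node 1: (V_1 - 15)/360 + (V_1 - 0)/5100 = 0
Collecting terms: 0.002974 × V_1 = 0.04167  =>  V_1 = 14.01 V
The requested potential is V_1 = 14.01 V.

Final answer: V_1 = 14.01 V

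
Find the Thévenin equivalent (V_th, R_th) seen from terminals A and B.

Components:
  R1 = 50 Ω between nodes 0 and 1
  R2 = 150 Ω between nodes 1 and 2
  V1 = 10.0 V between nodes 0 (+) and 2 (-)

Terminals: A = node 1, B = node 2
Step 1 — V_th is the open-circuit voltage V_A - V_B (nothing connected across the terminals).
Nodal analysis, taking node 2 as the 0 V reference.
Source V1 fixes V_0 = 10 V.
KCL at each unknown node (sum of currents leaving = 0; resistances in Ω):
  Node 1: (V_1 - 10)/50 + (V_1 - 0)/150 = 0
Collecting terms: 0.02667 × V_1 = 0.2  =>  V_1 = 7.5 V
V_th = V_1 - V_2 = 7.5 - 0 = 7.5 V
Step 2 — R_th: zero the source — replace V1 by a short circuit (node 2 merges into node 0) — and find the resistance seen between A (node 1) and B (node 0).
Reduce the network between node 1 (A) and node 0 (B) by series/parallel combination:
  Rp1 = R1 ‖ R2 (parallel, both between nodes 0 and 1) = 1/(1/50 + 1/150) = 37.5 Ω
R_th = 37.5 Ω

Final answer: V_th = 7.5 V, R_th = 37.5 Ω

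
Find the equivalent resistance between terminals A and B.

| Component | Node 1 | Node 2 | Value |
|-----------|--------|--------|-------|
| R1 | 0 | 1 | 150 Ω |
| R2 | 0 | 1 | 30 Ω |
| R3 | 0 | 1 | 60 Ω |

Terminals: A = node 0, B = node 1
Reduce the network between node 0 (A) and node 1 (B) by series/parallel combination:
  Rp1 = R1 ‖ R2 ‖ R3 (parallel, all between nodes 0 and 1) = 1/(1/150 + 1/30 + 1/60) = 17.65 Ω
R_eq = 17.65 Ω

Final answer: 17.65 Ω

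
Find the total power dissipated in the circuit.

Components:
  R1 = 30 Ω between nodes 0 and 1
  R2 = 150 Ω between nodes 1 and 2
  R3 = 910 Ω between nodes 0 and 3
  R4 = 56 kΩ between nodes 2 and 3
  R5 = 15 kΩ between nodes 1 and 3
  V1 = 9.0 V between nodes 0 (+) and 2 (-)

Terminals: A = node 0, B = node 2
Nodal analysis, taking node 2 as the 0 V reference.
Source V1 fixes V_0 = 9 V.
KCL at each unknown node (sum of currents leaving = 0; resistances in Ω):
  Node 1: (V_1 - 9)/30 + (V_1 - 0)/150 + (V_1 - V_3)/15000 = 0
  Node 3: (V_3 - 9)/910 + (V_3 - 0)/56000 + (V_3 - V_1)/15000 = 0
Collecting terms (coefficients in siemens):
  0.04007·V_1 - 0.00006667·V_3 = 0.3
  0.001183·V_3 - 0.00006667·V_1 = 0.00989
Determinant D = (0.04007)(0.001183) - (-0.00006667)(-0.00006667) = 0.00004741
V_1 = [(0.3)(0.001183) - (-0.00006667)(0.00989)]/D = 7.502 V
V_3 = [(0.04007)(0.00989) - (0.3)(-0.00006667)]/D = 8.78 V
Power in each resistor, P = (ΔV)²/R:
  P_R1 = (9 - 7.502)²/30 = 0.07479 W
  P_R2 = (7.502 - 0)²/150 = 0.3752 W
  P_R3 = (9 - 8.78)²/910 = 0.00005328 W
  P_R4 = (0 - 8.78)²/56000 = 0.001377 W
  P_R5 = (7.502 - 8.78)²/15000 = 0.0001088 W
P_total = P_R1 + P_R2 + P_R3 + P_R4 + P_R5 = 0.4515 W

Final answer: 0.4515 W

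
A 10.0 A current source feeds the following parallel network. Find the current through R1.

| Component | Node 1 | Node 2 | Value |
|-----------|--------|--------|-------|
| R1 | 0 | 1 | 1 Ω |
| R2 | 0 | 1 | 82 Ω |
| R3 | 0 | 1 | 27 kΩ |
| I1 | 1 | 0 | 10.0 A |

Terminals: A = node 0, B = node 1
All resistors sit directly between nodes 0 and 1, so they are in parallel and share one voltage V; the full source current 10 A splits among them.
1/R_par = 1/1 + 1/82 + 1/27000 = 1.012 S  =>  R_par = 0.9879 Ω
V = I × R_par = 10 × 0.9879 = 9.879 V
I_R1 = V/R1 = 9.879/1 = 9.879 A

Final answer: 9.879 A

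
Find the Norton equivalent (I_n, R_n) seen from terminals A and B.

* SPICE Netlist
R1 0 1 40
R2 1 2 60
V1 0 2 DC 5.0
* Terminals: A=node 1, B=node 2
Find the Thévenin equivalent first; then I_n = V_th/R_th and R_n = R_th.
Step 1 — V_th is the open-circuit voltage V_A - V_B (nothing connected across the terminals).
Nodal analysis, taking node 2 as the 0 V reference.
Source V1 fixes V_0 = 5 V.
KCL at each unknown node (sum of currents leaving = 0; resistances in Ω):
  Node 1: (V_1 - 5)/40 + (V_1 - 0)/60 = 0
Collecting terms: 0.04167 × V_1 = 0.125  =>  V_1 = 3 V
V_th = V_1 - V_2 = 3 - 0 = 3 V
Step 2 — R_th: zero the source — replace V1 by a short circuit (node 2 merges into node 0) — and find the resistance seen between A (node 1) and B (node 0).
Reduce the network between node 1 (A) and node 0 (B) by series/parallel combination:
  Rp1 = R1 ‖ R2 (parallel, both between nodes 0 and 1) = 1/(1/40 + 1/60) = 24 Ω
R_th = 24 Ω
I_n = V_th/R_th = 3/24 = 0.125 A, and R_n = R_th = 24 Ω

Final answer: I_n = 0.125 A, R_n = 24 Ω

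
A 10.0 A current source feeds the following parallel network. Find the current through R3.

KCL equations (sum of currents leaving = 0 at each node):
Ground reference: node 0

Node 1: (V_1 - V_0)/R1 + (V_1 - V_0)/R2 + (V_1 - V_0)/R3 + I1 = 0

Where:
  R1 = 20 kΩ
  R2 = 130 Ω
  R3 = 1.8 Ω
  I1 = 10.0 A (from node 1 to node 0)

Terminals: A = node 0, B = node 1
All resistors sit directly between nodes 0 and 1, so they are in parallel and share one voltage V; the full source current 10 A splits among them.
1/R_par = 1/20000 + 1/130 + 1/1.8 = 0.5633 S  =>  R_par = 1.775 Ω
V = I × R_par = 10 × 1.775 = 17.75 V
I_R3 = V/R3 = 17.75/1.8 = 9.863 A

Final answer: 9.863 A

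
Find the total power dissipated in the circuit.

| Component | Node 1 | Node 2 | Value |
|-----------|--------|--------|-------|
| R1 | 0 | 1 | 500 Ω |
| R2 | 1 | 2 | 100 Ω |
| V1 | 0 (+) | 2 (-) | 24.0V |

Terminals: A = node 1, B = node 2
Nodal analysis, taking node 2 as the 0 V reference.
Source V1 fixes V_0 = 24 V.
KCL at each unknown node (sum of currents leaving = 0; resistances in Ω):
  Node 1: (V_1 - 24)/500 + (V_1 - 0)/100 = 0
Collecting terms: 0.012 × V_1 = 0.048  =>  V_1 = 4 V
Power in each resistor, P = (ΔV)²/R:
  P_R1 = (24 - 4)²/500 = 0.8 W
  P_R2 = (4 - 0)²/100 = 0.16 W
P_total = P_R1 + P_R2 = 0.96 W

Final answer: 0.96 W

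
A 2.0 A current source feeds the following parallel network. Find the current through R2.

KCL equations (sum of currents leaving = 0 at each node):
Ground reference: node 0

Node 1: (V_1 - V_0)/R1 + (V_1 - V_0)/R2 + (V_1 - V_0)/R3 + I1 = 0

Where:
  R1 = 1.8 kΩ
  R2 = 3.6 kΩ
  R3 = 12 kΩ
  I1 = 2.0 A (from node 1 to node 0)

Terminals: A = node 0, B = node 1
All resistors sit directly between nodes 0 and 1, so they are in parallel and share one voltage V; the full source current 2 A splits among them.
1/R_par = 1/1800 + 1/3600 + 1/12000 = 0.0009167 S  =>  R_par = 1091 Ω
V = I × R_par = 2 × 1091 = 2182 V
I_R2 = V/R2 = 2182/3600 = 0.6061 A

Final answer: 0.6061 A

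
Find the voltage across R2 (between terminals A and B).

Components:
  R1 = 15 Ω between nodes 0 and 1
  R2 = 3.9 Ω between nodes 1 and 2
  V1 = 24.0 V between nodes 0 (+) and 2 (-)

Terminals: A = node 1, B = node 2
R1 and R2 are in series across V1 (node 0 → node 1 → node 2), and the output A–B is taken across R2, so this is a voltage divider.
Series current: I = V1/(R1 + R2) = 24/(15 + 3.9) = 24/18.9 = 1.27 A
V_R2 = I × R2 = V1 × R2/(R1 + R2) = 24 × 3.9/18.9 = 4.952 V

Final answer: 4.952 V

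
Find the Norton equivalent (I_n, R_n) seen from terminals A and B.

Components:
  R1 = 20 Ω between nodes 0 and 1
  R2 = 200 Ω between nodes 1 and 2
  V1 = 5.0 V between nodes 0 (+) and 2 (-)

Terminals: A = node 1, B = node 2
Find the Thévenin equivalent first; then I_n = V_th/R_th and R_n = R_th.
Step 1 — V_th is the open-circuit voltage V_A - V_B (nothing connected across the terminals).
Nodal analysis, taking node 2 as the 0 V reference.
Source V1 fixes V_0 = 5 V.
KCL at each unknown node (sum of currents leaving = 0; resistances in Ω):
  Node 1: (V_1 - 5)/20 + (V_1 - 0)/200 = 0
Collecting terms: 0.055 × V_1 = 0.25  =>  V_1 = 4.545 V
V_th = V_1 - V_2 = 4.545 - 0 = 4.545 V
Step 2 — R_th: zero the source — replace V1 by a short circuit (node 2 merges into node 0) — and find the resistance seen between A (node 1) and B (node 0).
Reduce the network between node 1 (A) and node 0 (B) by series/parallel combination:
  Rp1 = R1 ‖ R2 (parallel, both between nodes 0 and 1) = 1/(1/20 + 1/200) = 18.18 Ω
R_th = 18.18 Ω
I_n = V_th/R_th = 4.545/18.18 = 0.25 A, and R_n = R_th = 18.18 Ω

Final answer: I_n = 0.25 A, R_n = 18.18 Ω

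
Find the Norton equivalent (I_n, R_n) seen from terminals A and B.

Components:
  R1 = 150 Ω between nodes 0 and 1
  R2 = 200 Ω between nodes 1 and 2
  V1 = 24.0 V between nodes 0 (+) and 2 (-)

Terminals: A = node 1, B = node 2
Find the Thévenin equivalent first; then I_n = V_th/R_th and R_n = R_th.
Step 1 — V_th is the open-circuit voltage V_A - V_B (nothing connected across the terminals).
Nodal analysis, taking node 2 as the 0 V reference.
Source V1 fixes V_0 = 24 V.
KCL at each unknown node (sum of currents leaving = 0; resistances in Ω):
  Node 1: (V_1 - 24)/150 + (V_1 - 0)/200 = 0
Collecting terms: 0.01167 × V_1 = 0.16  =>  V_1 = 13.71 V
V_th = V_1 - V_2 = 13.71 - 0 = 13.71 V
Step 2 — R_th: zero the source — replace V1 by a short circuit (node 2 merges into node 0) — and find the resistance seen between A (node 1) and B (node 0).
Reduce the network between node 1 (A) and node 0 (B) by series/parallel combination:
  Rp1 = R1 ‖ R2 (parallel, both between nodes 0 and 1) = 1/(1/150 + 1/200) = 85.71 Ω
R_th = 85.71 Ω
I_n = V_th/R_th = 13.71/85.71 = 0.16 A, and R_n = R_th = 85.71 Ω

Final answer: I_n = 0.16 A, R_n = 85.71 Ω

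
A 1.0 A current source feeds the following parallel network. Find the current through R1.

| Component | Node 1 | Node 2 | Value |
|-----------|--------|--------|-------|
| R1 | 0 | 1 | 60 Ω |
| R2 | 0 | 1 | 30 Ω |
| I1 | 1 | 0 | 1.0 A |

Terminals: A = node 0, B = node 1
All resistors sit directly between nodes 0 and 1, so they are in parallel and share one voltage V; the full source current 1 A splits among them.
1/R_par = 1/60 + 1/30 = 0.05 S  =>  R_par = 20 Ω
V = I × R_par = 1 × 20 = 20 V
I_R1 = V/R1 = 20/60 = 0.3333 A

Final answer: 0.3333 A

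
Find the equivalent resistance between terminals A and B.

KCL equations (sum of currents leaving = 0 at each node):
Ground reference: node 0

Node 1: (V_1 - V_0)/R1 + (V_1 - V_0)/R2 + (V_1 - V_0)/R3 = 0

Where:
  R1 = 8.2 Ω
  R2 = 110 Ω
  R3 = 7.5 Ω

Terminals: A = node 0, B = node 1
Reduce the network between node 0 (A) and node 1 (B) by series/parallel combination:
  Rp1 = R1 ‖ R2 ‖ R3 (parallel, all between nodes 0 and 1) = 1/(1/8.2 + 1/110 + 1/7.5) = 3.782 Ω
R_eq = 3.782 Ω

Final answer: 3.782 Ω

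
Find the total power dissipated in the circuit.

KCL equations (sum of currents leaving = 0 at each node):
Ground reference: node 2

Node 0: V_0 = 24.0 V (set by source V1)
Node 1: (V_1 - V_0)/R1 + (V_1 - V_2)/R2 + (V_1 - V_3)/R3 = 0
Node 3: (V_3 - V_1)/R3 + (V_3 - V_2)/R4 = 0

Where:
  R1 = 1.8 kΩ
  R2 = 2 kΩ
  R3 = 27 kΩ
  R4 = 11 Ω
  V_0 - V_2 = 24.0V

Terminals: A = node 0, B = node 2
Nodal analysis, taking node 2 as the 0 V reference.
Source V1 fixes V_0 = 24 V.
KCL at each unknown node (sum of currents leaving = 0; resistances in Ω):
  Node 1: (V_1 - 24)/1800 + (V_1 - 0)/2000 + (V_1 - V_3)/27000 = 0
  Node 3: (V_3 - V_1)/27000 + (V_3 - 0)/11 = 0
Collecting terms (coefficients in siemens):
  0.001093·V_1 - 0.00003704·V_3 = 0.01333
  0.09095·V_3 - 0.00003704·V_1 = 0
Determinant D = (0.001093)(0.09095) - (-0.00003704)(-0.00003704) = 0.00009937
V_1 = [(0.01333)(0.09095) - (-0.00003704)(0)]/D = 12.2 V
V_3 = [(0.001093)(0) - (0.01333)(-0.00003704)]/D = 0.00497 V
Power in each resistor, P = (ΔV)²/R:
  P_R1 = (24 - 12.2)²/1800 = 0.07731 W
  P_R2 = (12.2 - 0)²/2000 = 0.07446 W
  P_R3 = (12.2 - 0.00497)²/27000 = 0.005511 W
  P_R4 = (0 - 0.00497)²/11 = 0.000002245 W
P_total = P_R1 + P_R2 + P_R3 + P_R4 = 0.1573 W

Final answer: 0.1573 W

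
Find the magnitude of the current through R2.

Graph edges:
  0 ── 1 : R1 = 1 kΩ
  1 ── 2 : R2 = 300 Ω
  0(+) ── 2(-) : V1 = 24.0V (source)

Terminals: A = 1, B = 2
Nodal analysis, taking node 2 as the 0 V reference.
Source V1 fixes V_0 = 24 V.
KCL at each unknown node (sum of currents leaving = 0; resistances in Ω):
  Node 1: (V_1 - 24)/1000 + (V_1 - 0)/300 = 0
Collecting terms: 0.004333 × V_1 = 0.024  =>  V_1 = 5.538 V
I_R2 = (V_1 - V_2)/R2 = (5.538 - 0)/300 = 0.01846 A
|I_R2| = 0.01846 A

Final answer: |I_R2| = 0.01846 A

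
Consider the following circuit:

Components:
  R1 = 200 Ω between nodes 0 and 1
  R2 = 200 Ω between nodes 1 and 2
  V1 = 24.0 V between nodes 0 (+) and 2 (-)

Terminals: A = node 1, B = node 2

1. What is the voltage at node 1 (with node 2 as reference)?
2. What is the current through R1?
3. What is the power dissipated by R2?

Nodal analysis, taking node 2 as the 0 V reference.
Source V1 fixes V_0 = 24 V.
KCL at each unknown node (sum of currents leaving = 0; resistances in Ω):
  Node 1: (V_1 - 24)/200 + (V_1 - 0)/200 = 0
Collecting terms: 0.01 × V_1 = 0.12  =>  V_1 = 12 V
Part 1:
  Read off the nodal solution: V_1 = 12 V
Part 2:
  I_R1 = (V_0 - V_1)/R1 = (24 - 12)/200 = 0.06 A
  Magnitude: I_R1 = 0.06 A
Part 3:
  I_R2 = (V_1 - V_2)/R2 = (12 - 0)/200 = 0.06 A
  P_R2 = I_R2² × R2 = (0.06)² × 200 = 0.72 W

Final answers:
1. V_1 = 12 V
2. I_R1 = 0.06 A
3. P_R2 = 0.72 W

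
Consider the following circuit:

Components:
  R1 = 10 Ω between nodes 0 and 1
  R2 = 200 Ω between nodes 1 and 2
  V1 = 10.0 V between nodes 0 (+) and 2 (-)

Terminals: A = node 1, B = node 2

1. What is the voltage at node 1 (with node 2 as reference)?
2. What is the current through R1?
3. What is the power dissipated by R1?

Nodal analysis, taking node 2 as the 0 V reference.
Source V1 fixes V_0 = 10 V.
KCL at each unknown node (sum of currents leaving = 0; resistances in Ω):
  Node 1: (V_1 - 10)/10 + (V_1 - 0)/200 = 0
Collecting terms: 0.105 × V_1 = 1  =>  V_1 = 9.524 V
Part 1:
  Read off the nodal solution: V_1 = 9.524 V
Part 2:
  I_R1 = (V_0 - V_1)/R1 = (10 - 9.524)/10 = 0.04762 A
  Magnitude: I_R1 = 0.04762 A
Part 3:
  I_R1 = (V_0 - V_1)/R1 = (10 - 9.524)/10 = 0.04762 A
  P_R1 = I_R1² × R1 = (0.04762)² × 10 = 0.02268 W

Final answers:
1. V_1 = 9.524 V
2. I_R1 = 0.04762 A
3. P_R1 = 0.02268 W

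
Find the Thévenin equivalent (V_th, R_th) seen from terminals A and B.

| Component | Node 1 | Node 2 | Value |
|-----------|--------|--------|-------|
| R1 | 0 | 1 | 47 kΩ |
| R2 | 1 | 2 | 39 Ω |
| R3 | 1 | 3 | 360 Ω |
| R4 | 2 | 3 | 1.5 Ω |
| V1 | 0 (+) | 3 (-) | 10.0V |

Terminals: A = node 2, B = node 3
Step 1 — V_th is the open-circuit voltage V_A - V_B (nothing connected across the terminals).
Nodal analysis, taking node 3 as the 0 V reference.
Source V1 fixes V_0 = 10 V.
KCL at each unknown node (sum of currents leaving = 0; resistances in Ω):
  Node 1: (V_1 - 10)/47000 + (V_1 - V_2)/39 + (V_1 - 0)/360 = 0
  Node 2: (V_2 - V_1)/39 + (V_2 - 0)/1.5 = 0
Collecting terms (coefficients in siemens):
  0.02844·V_1 - 0.02564·V_2 = 0.0002128
  0.6923·V_2 - 0.02564·V_1 = 0
Determinant D = (0.02844)(0.6923) - (-0.02564)(-0.02564) = 0.01903
V_1 = [(0.0002128)(0.6923) - (-0.02564)(0)]/D = 0.00774 V
V_2 = [(0.02844)(0) - (0.0002128)(-0.02564)]/D = 0.0002867 V
V_th = V_2 - V_3 = 0.0002867 - 0 = 0.0002867 V
Step 2 — R_th: zero the source — replace V1 by a short circuit (node 3 merges into node 0) — and find the resistance seen between A (node 2) and B (node 0).
Reduce the network between node 2 (A) and node 0 (B) by series/parallel combination:
  Rp1 = R1 ‖ R3 (parallel, both between nodes 0 and 1) = 1/(1/47000 + 1/360) = 357.3 Ω
  Rs1 = R2 + Rp1 (series, joined only at node 1) = 39 + 357.3 = 396.3 Ω
  Rp2 = R4 ‖ Rs1 (parallel, both between nodes 0 and 2) = 1/(1/1.5 + 1/396.3) = 1.494 Ω
R_th = 1.494 Ω

Final answer: V_th = 0.0002867 V, R_th = 1.494 Ω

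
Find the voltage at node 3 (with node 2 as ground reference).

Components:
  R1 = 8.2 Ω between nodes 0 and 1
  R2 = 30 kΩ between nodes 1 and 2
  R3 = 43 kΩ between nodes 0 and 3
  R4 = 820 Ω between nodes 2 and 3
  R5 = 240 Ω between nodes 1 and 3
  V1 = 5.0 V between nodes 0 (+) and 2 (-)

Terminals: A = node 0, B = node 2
Nodal analysis, taking node 2 as the 0 V reference.
Source V1 fixes V_0 = 5 V.
KCL at each unknown node (sum of currents leaving = 0; resistances in Ω):
  Node 1: (V_1 - 5)/8.2 + (V_1 - 0)/30000 + (V_1 - V_3)/240 = 0
  Node 3: (V_3 - 5)/43000 + (V_3 - 0)/820 + (V_3 - V_1)/240 = 0
Collecting terms (coefficients in siemens):
  0.1262·V_1 - 0.004167·V_3 = 0.6098
  0.005409·V_3 - 0.004167·V_1 = 0.0001163
Determinant D = (0.1262)(0.005409) - (-0.004167)(-0.004167) = 0.000665
V_1 = [(0.6098)(0.005409) - (-0.004167)(0.0001163)]/D = 4.96 V
V_3 = [(0.1262)(0.0001163) - (0.6098)(-0.004167)]/D = 3.842 V
The requested potential is V_3 = 3.842 V.

Final answer: V_3 = 3.842 V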